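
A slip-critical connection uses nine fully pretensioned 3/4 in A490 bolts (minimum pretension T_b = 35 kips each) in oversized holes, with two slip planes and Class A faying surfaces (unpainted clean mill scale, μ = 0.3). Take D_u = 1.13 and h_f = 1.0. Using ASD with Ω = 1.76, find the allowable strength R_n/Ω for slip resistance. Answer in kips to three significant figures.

121 kips

R_n = μ · D_u · h_f · T_b · n_s · n_b = 0.3 × 1.13 × 1.0 × 35 × 2 × 9 = 213.6 kips.
Allowable strength R_n/Ω = 213.6 / 1.76 = 121 kips.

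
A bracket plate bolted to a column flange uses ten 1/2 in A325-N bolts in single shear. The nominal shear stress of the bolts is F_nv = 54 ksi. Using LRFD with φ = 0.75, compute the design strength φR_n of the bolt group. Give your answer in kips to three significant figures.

79.5 kips

A_b = π × 0.5² / 4 = 0.1963 in².
R_n = F_nv · A_b · n · n_s = 54 × 0.1963 × 10 × 1 = 106 kips.
Design strength φR_n = 0.75 × 106 = 79.5 kips.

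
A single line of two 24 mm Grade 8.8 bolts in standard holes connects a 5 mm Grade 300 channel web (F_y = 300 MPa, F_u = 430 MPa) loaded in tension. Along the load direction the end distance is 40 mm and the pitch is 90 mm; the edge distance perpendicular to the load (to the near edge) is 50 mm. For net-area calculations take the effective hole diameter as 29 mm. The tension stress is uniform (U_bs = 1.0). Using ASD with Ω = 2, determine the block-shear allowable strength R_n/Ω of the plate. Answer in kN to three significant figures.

94 kN

Shear plane L_v = 40 + 1·90 = 130 mm; A_gv = 130 × 5 = 650 mm².
A_nv = (130 − 1.5·29) × 5 = 432.5 mm².
A_nt = (50 − 0.5·29) × 5 = 177.5 mm².
0.6 F_u A_nv = 111.6 kN; 0.6 F_y A_gv = 117 kN → shear rupture governs the shear term.
R_n = 111.6 + 1.0 × 430 × 177.5 / 1000 = 187.9 kN.
Allowable strength R_n/Ω = 187.9 / 2 = 94 kN.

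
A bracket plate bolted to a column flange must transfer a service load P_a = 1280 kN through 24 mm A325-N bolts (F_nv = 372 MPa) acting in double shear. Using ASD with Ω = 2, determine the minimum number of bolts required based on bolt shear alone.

8 bolts

A_b = π·24²/4 = 452.4 mm².
Per-bolt allowable strength R_n/Ω = 372 × 452.4 × 2 / 1000 / 2 = 168.3 kN.
n ≥ 1280 / 168.3 = 7.606 → use 8 bolts.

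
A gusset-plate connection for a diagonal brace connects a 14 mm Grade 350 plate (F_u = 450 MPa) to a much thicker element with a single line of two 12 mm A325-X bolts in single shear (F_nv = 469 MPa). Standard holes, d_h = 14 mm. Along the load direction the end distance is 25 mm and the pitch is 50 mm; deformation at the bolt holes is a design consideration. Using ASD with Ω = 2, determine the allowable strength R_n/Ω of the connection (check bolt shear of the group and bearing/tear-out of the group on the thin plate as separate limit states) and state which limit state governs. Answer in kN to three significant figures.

Bolt shear: A_b = π·12²/4 = 113.1 mm²; R_n = 469 × 113.1 × 2 × 1 / 1000 = 106.1 kN → 106.1 / 2 = 53 kN.
Bearing (1.2 l_c t F_u ≤ 2.4 d t F_u): upper limit = 2.4·12·14·450 / 1000 = 181.4 kN.
  Edge l_c = 25 − 14/2 = 18 → r_n = 136.1 kN; interior l_c = 50 − 14 = 36 → r_n = 181.4 kN.
  R_n,bearing = 1·136.1 + 1·181.4 = 317.5 kN → 317.5 / 2 = 159 kN.
Bolt shear governs: 53 kN.

53 kN (bolt shear governs)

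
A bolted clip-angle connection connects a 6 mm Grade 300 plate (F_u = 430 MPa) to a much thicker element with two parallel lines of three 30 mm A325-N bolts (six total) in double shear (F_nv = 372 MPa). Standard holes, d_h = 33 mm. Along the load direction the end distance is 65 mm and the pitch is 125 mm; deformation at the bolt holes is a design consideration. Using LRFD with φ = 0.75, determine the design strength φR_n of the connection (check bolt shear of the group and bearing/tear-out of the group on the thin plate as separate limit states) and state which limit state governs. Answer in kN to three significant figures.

Bolt shear: A_b = π·30²/4 = 706.9 mm²; R_n = 372 × 706.9 × 6 × 2 / 1000 = 3155 kN → 0.75 × 3155 = 2370 kN.
Bearing (1.2 l_c t F_u ≤ 2.4 d t F_u): upper limit = 2.4·30·6·430 / 1000 = 185.8 kN.
  Edge l_c = 65 − 33/2 = 48.5 → r_n = 150.2 kN; interior l_c = 125 − 33 = 92 → r_n = 185.8 kN.
  R_n,bearing = 2·150.2 + 4·185.8 = 1043 kN → 0.75 × 1043 = 783 kN.
Bearing governs: 783 kN.

783 kN (bearing governs)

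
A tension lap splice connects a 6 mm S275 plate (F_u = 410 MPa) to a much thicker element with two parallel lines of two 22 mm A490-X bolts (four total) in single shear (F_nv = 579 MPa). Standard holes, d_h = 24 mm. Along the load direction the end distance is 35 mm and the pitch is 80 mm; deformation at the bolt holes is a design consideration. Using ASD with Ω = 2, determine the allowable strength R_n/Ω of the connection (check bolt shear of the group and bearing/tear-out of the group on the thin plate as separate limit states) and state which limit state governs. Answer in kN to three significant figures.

Bolt shear: A_b = π·22²/4 = 380.1 mm²; R_n = 579 × 380.1 × 4 × 1 / 1000 = 880.4 kN → 880.4 / 2 = 440 kN.
Bearing (1.2 l_c t F_u ≤ 2.4 d t F_u): upper limit = 2.4·22·6·410 / 1000 = 129.9 kN.
  Edge l_c = 35 − 24/2 = 23 → r_n = 67.9 kN; interior l_c = 80 − 24 = 56 → r_n = 129.9 kN.
  R_n,bearing = 2·67.9 + 2·129.9 = 395.6 kN → 395.6 / 2 = 198 kN.
Bearing governs: 198 kN.

198 kN (bearing governs)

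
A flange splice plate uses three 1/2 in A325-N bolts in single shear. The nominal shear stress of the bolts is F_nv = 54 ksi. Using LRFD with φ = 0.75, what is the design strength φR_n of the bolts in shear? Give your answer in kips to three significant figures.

A_b = π × 0.5² / 4 = 0.1963 in².
R_n = F_nv · A_b · n · n_s = 54 × 0.1963 × 3 × 1 = 31.81 kips.
Design strength φR_n = 0.75 × 31.81 = 23.9 kips.

23.9 kips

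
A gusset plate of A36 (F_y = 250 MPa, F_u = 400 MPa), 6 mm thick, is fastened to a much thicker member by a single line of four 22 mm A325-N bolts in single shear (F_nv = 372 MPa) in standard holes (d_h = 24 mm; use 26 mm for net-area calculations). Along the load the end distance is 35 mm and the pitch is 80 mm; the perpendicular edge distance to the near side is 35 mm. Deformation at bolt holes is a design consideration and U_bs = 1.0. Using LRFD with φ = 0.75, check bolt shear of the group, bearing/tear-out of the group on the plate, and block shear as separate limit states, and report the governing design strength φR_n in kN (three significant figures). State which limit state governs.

225 kN (block shear governs)

Bolt shear: A_b = π·22²/4 = 380.1 mm²; R_n = 372 × 380.1 × 4 × 1 / 1000 = 565.6 kN → 0.75 × 565.6 = 424 kN.
Bearing: edge l_c = 23, r_n = 66.24 kN; interior l_c = 56, r_n = 126.7 kN; R_n = 66.24 + 3·126.7 = 446.4 kN → 335 kN.
Block shear: A_gv = 1650, A_nv = 1104, A_nt = 132 mm²; R_n = min(0.6F_uA_nv, 0.6F_yA_gv) + U_bs·F_u·A_nt = 300.3 kN → 225 kN.
Block shear governs: 225 kN.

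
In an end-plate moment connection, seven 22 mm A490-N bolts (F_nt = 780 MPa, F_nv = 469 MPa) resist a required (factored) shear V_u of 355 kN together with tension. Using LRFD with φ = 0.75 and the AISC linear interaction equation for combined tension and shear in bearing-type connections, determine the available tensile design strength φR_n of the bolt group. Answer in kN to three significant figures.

A_b = π·22²/4 = 380.1 mm²; f_rv = 355 × 1000 / (7 × 380.1) = 133.4 MPa.
F'_nt = 1.3 F_nt − (F_nt / φF_nv) f_rv = 1.3·780 − (780/(0.75·469))·133.4 = 718.2 MPa, capped at F_nt → F'_nt = 718.2 MPa.
R_n = F'_nt · A_b · n = 718.2 × 380.1 × 7 / 1000 = 1911 kN.
Design strength φR_n = 0.75 × 1911 = 1430 kN.

1430 kN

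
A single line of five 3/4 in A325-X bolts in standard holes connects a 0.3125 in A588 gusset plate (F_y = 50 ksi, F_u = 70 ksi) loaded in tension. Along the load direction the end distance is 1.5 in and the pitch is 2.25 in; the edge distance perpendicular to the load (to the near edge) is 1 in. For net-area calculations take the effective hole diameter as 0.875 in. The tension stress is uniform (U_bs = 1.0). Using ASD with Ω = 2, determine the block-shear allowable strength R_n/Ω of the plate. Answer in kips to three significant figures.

Shear plane L_v = 1.5 + 4·2.25 = 10.5 in; A_gv = 10.5 × 0.3125 = 3.281 in².
A_nv = (10.5 − 4.5·0.875) × 0.3125 = 2.051 in².
A_nt = (1 − 0.5·0.875) × 0.3125 = 0.1758 in².
0.6 F_u A_nv = 86.13 kips; 0.6 F_y A_gv = 98.44 kips → shear rupture governs the shear term.
R_n = 86.13 + 1.0 × 70 × 0.1758 = 98.44 kips.
Allowable strength R_n/Ω = 98.44 / 2 = 49.2 kips.

49.2 kips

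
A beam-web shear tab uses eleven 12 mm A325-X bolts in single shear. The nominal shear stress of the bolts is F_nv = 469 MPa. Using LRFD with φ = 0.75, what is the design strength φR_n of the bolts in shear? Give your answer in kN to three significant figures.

438 kN

A_b = π × 12² / 4 = 113.1 mm².
R_n = F_nv · A_b · n · n_s = 469 × 113.1 × 11 × 1 / 1000 = 583.5 kN.
Design strength φR_n = 0.75 × 583.5 = 438 kN.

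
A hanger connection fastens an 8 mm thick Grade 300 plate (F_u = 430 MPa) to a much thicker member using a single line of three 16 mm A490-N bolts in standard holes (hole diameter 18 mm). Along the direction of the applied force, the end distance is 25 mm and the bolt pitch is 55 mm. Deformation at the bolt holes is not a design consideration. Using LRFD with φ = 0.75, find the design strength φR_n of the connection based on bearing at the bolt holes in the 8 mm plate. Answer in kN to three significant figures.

Per bolt r_n = 1.5 l_c t F_u ≤ 3.0 d t F_u; upper limit = 3.0 × 16 × 8 × 430 / 1000 = 165.1 kN.
Edge bolt: l_c = 25 − 18/2 = 16 mm → 1.5 × 16 × 8 × 430 / 1000 = 82.56 → r_n = 82.56 kN.
Interior bolts: l_c = 55 − 18 = 37 mm → 1.5 × 37 × 8 × 430 / 1000 = 190.9 → r_n = 165.1 kN.
R_n = 1 × 82.56 + 2 × 165.1 = 412.8 kN.
Design strength φR_n = 0.75 × 412.8 = 310 kN.

310 kN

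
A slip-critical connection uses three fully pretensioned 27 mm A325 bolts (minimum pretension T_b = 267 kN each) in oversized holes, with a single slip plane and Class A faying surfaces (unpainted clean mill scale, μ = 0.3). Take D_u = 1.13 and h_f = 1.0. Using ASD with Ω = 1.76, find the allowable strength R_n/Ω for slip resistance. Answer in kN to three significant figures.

154 kN

R_n = μ · D_u · h_f · T_b · n_s · n_b = 0.3 × 1.13 × 1.0 × 267 × 1 × 3 = 271.5 kN.
Allowable strength R_n/Ω = 271.5 / 1.76 = 154 kN.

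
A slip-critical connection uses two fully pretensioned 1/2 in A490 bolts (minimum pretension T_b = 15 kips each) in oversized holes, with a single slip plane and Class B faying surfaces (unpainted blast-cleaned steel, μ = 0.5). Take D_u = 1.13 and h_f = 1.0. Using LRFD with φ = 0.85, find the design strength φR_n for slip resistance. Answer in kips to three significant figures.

R_n = μ · D_u · h_f · T_b · n_s · n_b = 0.5 × 1.13 × 1.0 × 15 × 1 × 2 = 16.95 kips.
Design strength φR_n = 0.85 × 16.95 = 14.4 kips.

14.4 kips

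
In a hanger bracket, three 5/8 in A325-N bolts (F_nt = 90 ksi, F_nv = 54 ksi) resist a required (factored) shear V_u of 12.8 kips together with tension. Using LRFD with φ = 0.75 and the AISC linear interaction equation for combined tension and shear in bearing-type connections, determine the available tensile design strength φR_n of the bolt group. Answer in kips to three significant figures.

59.4 kips

A_b = π·0.625²/4 = 0.3068 in²; f_rv = 12.8 / (3 × 0.3068) = 13.91 ksi.
F'_nt = 1.3 F_nt − (F_nt / φF_nv) f_rv = 1.3·90 − (90/(0.75·54))·13.91 = 86.1 ksi, capped at F_nt → F'_nt = 86.1 ksi.
R_n = F'_nt · A_b · n = 86.1 × 0.3068 × 3 = 79.24 kips.
Design strength φR_n = 0.75 × 79.24 = 59.4 kips.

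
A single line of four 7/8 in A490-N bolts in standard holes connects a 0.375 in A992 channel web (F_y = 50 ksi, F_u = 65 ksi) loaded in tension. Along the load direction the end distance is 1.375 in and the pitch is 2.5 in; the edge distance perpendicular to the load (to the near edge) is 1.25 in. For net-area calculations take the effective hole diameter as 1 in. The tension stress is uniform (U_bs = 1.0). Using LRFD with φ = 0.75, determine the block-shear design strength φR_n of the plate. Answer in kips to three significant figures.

Shear plane L_v = 1.375 + 3·2.5 = 8.875 in; A_gv = 8.875 × 0.375 = 3.328 in².
A_nv = (8.875 − 3.5·1) × 0.375 = 2.016 in².
A_nt = (1.25 − 0.5·1) × 0.375 = 0.2812 in².
0.6 F_u A_nv = 78.61 kips; 0.6 F_y A_gv = 99.84 kips → shear rupture governs the shear term.
R_n = 78.61 + 1.0 × 65 × 0.2812 = 96.89 kips.
Design strength φR_n = 0.75 × 96.89 = 72.7 kips.

72.7 kips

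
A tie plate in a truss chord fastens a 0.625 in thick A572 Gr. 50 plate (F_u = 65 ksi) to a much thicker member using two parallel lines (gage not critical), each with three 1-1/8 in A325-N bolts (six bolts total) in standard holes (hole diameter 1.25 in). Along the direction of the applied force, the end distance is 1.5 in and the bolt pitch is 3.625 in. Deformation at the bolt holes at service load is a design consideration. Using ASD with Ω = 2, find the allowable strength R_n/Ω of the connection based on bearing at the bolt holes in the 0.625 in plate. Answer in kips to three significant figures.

Per bolt r_n = 1.2 l_c t F_u ≤ 2.4 d t F_u; upper limit = 2.4 × 1.125 × 0.625 × 65 = 109.7 kips.
Edge bolt: l_c = 1.5 − 1.25/2 = 0.875 in → 1.2 × 0.875 × 0.625 × 65 = 42.66 → r_n = 42.66 kips.
Interior bolts: l_c = 3.625 − 1.25 = 2.375 in → 1.2 × 2.375 × 0.625 × 65 = 115.8 → r_n = 109.7 kips.
R_n = 2 × 42.66 + 4 × 109.7 = 524.1 kips.
Allowable strength R_n/Ω = 524.1 / 2 = 262 kips.

262 kips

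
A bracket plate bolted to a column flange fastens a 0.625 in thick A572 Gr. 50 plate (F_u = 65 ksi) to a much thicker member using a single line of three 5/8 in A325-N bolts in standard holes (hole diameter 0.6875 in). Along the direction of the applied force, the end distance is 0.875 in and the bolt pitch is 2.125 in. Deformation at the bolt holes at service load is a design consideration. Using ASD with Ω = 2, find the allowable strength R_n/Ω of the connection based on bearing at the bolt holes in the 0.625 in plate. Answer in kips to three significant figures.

Per bolt r_n = 1.2 l_c t F_u ≤ 2.4 d t F_u; upper limit = 2.4 × 0.625 × 0.625 × 65 = 60.94 kips.
Edge bolt: l_c = 0.875 − 0.6875/2 = 0.5312 in → 1.2 × 0.5312 × 0.625 × 65 = 25.9 → r_n = 25.9 kips.
Interior bolts: l_c = 2.125 − 0.6875 = 1.438 in → 1.2 × 1.438 × 0.625 × 65 = 70.08 → r_n = 60.94 kips.
R_n = 1 × 25.9 + 2 × 60.94 = 147.8 kips.
Allowable strength R_n/Ω = 147.8 / 2 = 73.9 kips.

73.9 kips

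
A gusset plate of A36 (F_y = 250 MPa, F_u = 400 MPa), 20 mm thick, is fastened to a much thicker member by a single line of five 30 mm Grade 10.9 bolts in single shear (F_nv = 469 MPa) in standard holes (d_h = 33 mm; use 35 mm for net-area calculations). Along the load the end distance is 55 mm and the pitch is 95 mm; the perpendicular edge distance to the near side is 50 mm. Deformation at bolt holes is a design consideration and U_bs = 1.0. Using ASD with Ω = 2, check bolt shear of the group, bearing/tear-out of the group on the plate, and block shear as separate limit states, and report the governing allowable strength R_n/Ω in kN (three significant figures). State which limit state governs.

782 kN (block shear governs)

Bolt shear: A_b = π·30²/4 = 706.9 mm²; R_n = 469 × 706.9 × 5 × 1 / 1000 = 1658 kN → 1658 / 2 = 829 kN.
Bearing: edge l_c = 38.5, r_n = 369.6 kN; interior l_c = 62, r_n = 576 kN; R_n = 369.6 + 4·576 = 2674 kN → 1340 kN.
Block shear: A_gv = 8700, A_nv = 5550, A_nt = 650 mm²; R_n = min(0.6F_uA_nv, 0.6F_yA_gv) + U_bs·F_u·A_nt = 1565 kN → 782 kN.
Block shear governs: 782 kN.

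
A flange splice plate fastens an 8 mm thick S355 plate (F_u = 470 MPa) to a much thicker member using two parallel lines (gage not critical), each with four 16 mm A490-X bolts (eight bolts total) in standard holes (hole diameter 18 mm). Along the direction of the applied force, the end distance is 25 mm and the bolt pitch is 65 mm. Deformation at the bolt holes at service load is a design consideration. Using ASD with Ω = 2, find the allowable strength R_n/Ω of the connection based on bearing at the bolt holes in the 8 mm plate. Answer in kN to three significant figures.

Per bolt r_n = 1.2 l_c t F_u ≤ 2.4 d t F_u; upper limit = 2.4 × 16 × 8 × 470 / 1000 = 144.4 kN.
Edge bolt: l_c = 25 − 18/2 = 16 mm → 1.2 × 16 × 8 × 470 / 1000 = 72.19 → r_n = 72.19 kN.
Interior bolts: l_c = 65 − 18 = 47 mm → 1.2 × 47 × 8 × 470 / 1000 = 212.1 → r_n = 144.4 kN.
R_n = 2 × 72.19 + 6 × 144.4 = 1011 kN.
Allowable strength R_n/Ω = 1011 / 2 = 505 kN.

505 kN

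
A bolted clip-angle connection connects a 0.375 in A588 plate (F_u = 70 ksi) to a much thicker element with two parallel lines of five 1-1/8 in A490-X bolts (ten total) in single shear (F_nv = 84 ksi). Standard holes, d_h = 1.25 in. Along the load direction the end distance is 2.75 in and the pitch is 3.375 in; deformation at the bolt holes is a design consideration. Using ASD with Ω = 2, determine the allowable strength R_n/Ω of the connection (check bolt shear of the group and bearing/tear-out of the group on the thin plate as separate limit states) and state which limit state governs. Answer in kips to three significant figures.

335 kips (bearing governs)

Bolt shear: A_b = π·1.125²/4 = 0.994 in²; R_n = 84 × 0.994 × 10 × 1 = 835 kips → 835 / 2 = 417 kips.
Bearing (1.2 l_c t F_u ≤ 2.4 d t F_u): upper limit = 2.4·1.125·0.375·70 = 70.88 kips.
  Edge l_c = 2.75 − 1.25/2 = 2.125 → r_n = 66.94 kips; interior l_c = 3.375 − 1.25 = 2.125 → r_n = 66.94 kips.
  R_n,bearing = 2·66.94 + 8·66.94 = 669.4 kips → 669.4 / 2 = 335 kips.
Bearing governs: 335 kips.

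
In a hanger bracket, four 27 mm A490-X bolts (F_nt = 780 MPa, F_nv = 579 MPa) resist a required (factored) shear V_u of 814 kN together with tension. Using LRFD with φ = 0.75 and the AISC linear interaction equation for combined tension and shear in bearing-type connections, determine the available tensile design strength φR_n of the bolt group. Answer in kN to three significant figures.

A_b = π·27²/4 = 572.6 mm²; f_rv = 814 × 1000 / (4 × 572.6) = 355.4 MPa.
F'_nt = 1.3 F_nt − (F_nt / φF_nv) f_rv = 1.3·780 − (780/(0.75·579))·355.4 = 375.6 MPa, capped at F_nt → F'_nt = 375.6 MPa.
R_n = F'_nt · A_b · n = 375.6 × 572.6 × 4 / 1000 = 860.2 kN.
Design strength φR_n = 0.75 × 860.2 = 645 kN.

645 kN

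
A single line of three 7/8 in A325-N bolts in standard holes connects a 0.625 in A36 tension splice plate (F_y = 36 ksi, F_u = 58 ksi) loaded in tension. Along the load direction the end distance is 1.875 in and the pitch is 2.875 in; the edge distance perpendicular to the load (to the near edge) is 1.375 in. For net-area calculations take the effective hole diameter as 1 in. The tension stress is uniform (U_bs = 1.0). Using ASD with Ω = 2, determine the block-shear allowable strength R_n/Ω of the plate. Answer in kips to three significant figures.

Shear plane L_v = 1.875 + 2·2.875 = 7.625 in; A_gv = 7.625 × 0.625 = 4.766 in².
A_nv = (7.625 − 2.5·1) × 0.625 = 3.203 in².
A_nt = (1.375 − 0.5·1) × 0.625 = 0.5469 in².
0.6 F_u A_nv = 111.5 kips; 0.6 F_y A_gv = 102.9 kips → shear yielding governs the shear term.
R_n = 102.9 + 1.0 × 58 × 0.5469 = 134.7 kips.
Allowable strength R_n/Ω = 134.7 / 2 = 67.3 kips.

67.3 kips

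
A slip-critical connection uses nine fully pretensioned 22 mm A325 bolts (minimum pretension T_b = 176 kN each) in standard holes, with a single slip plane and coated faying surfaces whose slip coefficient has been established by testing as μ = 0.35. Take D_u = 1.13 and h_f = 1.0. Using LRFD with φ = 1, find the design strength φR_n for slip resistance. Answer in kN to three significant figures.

R_n = μ · D_u · h_f · T_b · n_s · n_b = 0.35 × 1.13 × 1.0 × 176 × 1 × 9 = 626.5 kN.
Design strength φR_n = 1 × 626.5 = 626 kN.

626 kN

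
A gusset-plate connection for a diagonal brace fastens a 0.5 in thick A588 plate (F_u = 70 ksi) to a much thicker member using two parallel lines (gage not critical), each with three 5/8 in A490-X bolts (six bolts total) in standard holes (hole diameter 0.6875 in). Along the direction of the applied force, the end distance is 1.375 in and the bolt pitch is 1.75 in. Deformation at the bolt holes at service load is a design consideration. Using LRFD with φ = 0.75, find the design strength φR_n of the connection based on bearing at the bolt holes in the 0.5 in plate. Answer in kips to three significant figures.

Per bolt r_n = 1.2 l_c t F_u ≤ 2.4 d t F_u; upper limit = 2.4 × 0.625 × 0.5 × 70 = 52.5 kips.
Edge bolt: l_c = 1.375 − 0.6875/2 = 1.031 in → 1.2 × 1.031 × 0.5 × 70 = 43.31 → r_n = 43.31 kips.
Interior bolts: l_c = 1.75 − 0.6875 = 1.062 in → 1.2 × 1.062 × 0.5 × 70 = 44.62 → r_n = 44.62 kips.
R_n = 2 × 43.31 + 4 × 44.62 = 265.1 kips.
Design strength φR_n = 0.75 × 265.1 = 199 kips.

199 kips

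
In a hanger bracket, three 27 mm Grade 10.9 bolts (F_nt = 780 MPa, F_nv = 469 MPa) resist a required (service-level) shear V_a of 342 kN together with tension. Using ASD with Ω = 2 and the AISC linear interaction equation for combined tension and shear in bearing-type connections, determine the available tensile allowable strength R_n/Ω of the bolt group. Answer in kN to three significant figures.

302 kN

A_b = π·27²/4 = 572.6 mm²; f_rv = 342 × 1000 / (3 × 572.6) = 199.1 MPa.
F'_nt = 1.3 F_nt − (Ω F_nt / F_nv) f_rv = 1.3·780 − (2·780/469)·199.1 = 351.7 MPa, capped at F_nt → F'_nt = 351.7 MPa.
R_n = F'_nt · A_b · n = 351.7 × 572.6 × 3 / 1000 = 604.1 kN.
Allowable strength R_n/Ω = 604.1 / 2 = 302 kN.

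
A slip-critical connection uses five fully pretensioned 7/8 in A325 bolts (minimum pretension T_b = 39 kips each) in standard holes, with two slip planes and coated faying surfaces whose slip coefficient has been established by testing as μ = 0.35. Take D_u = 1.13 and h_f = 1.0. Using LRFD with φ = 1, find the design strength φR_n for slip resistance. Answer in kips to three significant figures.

R_n = μ · D_u · h_f · T_b · n_s · n_b = 0.35 × 1.13 × 1.0 × 39 × 2 × 5 = 154.2 kips.
Design strength φR_n = 1 × 154.2 = 154 kips.

154 kips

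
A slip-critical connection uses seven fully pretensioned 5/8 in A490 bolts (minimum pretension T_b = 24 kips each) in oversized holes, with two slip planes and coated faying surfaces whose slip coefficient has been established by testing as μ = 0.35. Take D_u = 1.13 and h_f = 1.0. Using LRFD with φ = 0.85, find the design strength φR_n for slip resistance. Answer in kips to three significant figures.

113 kips

R_n = μ · D_u · h_f · T_b · n_s · n_b = 0.35 × 1.13 × 1.0 × 24 × 2 × 7 = 132.9 kips.
Design strength φR_n = 0.85 × 132.9 = 113 kips.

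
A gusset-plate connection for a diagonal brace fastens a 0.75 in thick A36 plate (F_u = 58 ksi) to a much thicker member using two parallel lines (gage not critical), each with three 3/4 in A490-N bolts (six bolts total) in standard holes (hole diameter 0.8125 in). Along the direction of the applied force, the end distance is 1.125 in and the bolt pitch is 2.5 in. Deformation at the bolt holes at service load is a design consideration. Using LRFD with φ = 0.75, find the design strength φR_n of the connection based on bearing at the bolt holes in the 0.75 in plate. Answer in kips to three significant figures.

291 kips

Per bolt r_n = 1.2 l_c t F_u ≤ 2.4 d t F_u; upper limit = 2.4 × 0.75 × 0.75 × 58 = 78.3 kips.
Edge bolt: l_c = 1.125 − 0.8125/2 = 0.7188 in → 1.2 × 0.7188 × 0.75 × 58 = 37.52 → r_n = 37.52 kips.
Interior bolts: l_c = 2.5 − 0.8125 = 1.688 in → 1.2 × 1.688 × 0.75 × 58 = 88.09 → r_n = 78.3 kips.
R_n = 2 × 37.52 + 4 × 78.3 = 388.2 kips.
Design strength φR_n = 0.75 × 388.2 = 291 kips.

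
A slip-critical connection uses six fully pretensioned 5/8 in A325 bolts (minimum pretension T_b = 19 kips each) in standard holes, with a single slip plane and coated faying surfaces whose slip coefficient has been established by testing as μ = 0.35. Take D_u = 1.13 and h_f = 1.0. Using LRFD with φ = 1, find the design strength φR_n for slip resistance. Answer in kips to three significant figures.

R_n = μ · D_u · h_f · T_b · n_s · n_b = 0.35 × 1.13 × 1.0 × 19 × 1 × 6 = 45.09 kips.
Design strength φR_n = 1 × 45.09 = 45.1 kips.

45.1 kips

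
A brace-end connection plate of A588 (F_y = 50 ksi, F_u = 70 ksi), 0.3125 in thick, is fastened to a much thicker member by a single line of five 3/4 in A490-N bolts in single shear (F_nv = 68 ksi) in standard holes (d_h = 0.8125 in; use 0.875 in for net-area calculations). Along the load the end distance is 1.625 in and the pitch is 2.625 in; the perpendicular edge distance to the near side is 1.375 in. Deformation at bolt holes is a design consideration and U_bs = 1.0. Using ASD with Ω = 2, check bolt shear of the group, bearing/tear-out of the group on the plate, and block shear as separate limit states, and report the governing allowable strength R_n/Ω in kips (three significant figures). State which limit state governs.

64 kips (block shear governs)

Bolt shear: A_b = π·0.75²/4 = 0.4418 in²; R_n = 68 × 0.4418 × 5 × 1 = 150.2 kips → 150.2 / 2 = 75.1 kips.
Bearing: edge l_c = 1.219, r_n = 31.99 kips; interior l_c = 1.812, r_n = 39.38 kips; R_n = 31.99 + 4·39.38 = 189.5 kips → 94.7 kips.
Block shear: A_gv = 3.789, A_nv = 2.559, A_nt = 0.293 in²; R_n = min(0.6F_uA_nv, 0.6F_yA_gv) + U_bs·F_u·A_nt = 128 kips → 64 kips.
Block shear governs: 64 kips.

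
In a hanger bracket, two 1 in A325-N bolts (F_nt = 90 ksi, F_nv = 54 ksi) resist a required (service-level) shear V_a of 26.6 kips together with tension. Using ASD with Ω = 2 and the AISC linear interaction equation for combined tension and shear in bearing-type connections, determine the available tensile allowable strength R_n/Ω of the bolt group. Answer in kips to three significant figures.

47.6 kips

A_b = π·1²/4 = 0.7854 in²; f_rv = 26.6 / (2 × 0.7854) = 16.93 ksi.
F'_nt = 1.3 F_nt − (Ω F_nt / F_nv) f_rv = 1.3·90 − (2·90/54)·16.93 = 60.55 ksi, capped at F_nt → F'_nt = 60.55 ksi.
R_n = F'_nt · A_b · n = 60.55 × 0.7854 × 2 = 95.12 kips.
Allowable strength R_n/Ω = 95.12 / 2 = 47.6 kips.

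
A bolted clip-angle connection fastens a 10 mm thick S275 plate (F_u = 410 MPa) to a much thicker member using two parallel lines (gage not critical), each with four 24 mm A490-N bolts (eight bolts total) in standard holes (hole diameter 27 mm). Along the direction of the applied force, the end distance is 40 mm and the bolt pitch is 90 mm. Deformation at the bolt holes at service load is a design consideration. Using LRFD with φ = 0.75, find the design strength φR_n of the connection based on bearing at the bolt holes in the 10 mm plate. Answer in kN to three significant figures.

Per bolt r_n = 1.2 l_c t F_u ≤ 2.4 d t F_u; upper limit = 2.4 × 24 × 10 × 410 / 1000 = 236.2 kN.
Edge bolt: l_c = 40 − 27/2 = 26.5 mm → 1.2 × 26.5 × 10 × 410 / 1000 = 130.4 → r_n = 130.4 kN.
Interior bolts: l_c = 90 − 27 = 63 mm → 1.2 × 63 × 10 × 410 / 1000 = 310 → r_n = 236.2 kN.
R_n = 2 × 130.4 + 6 × 236.2 = 1678 kN.
Design strength φR_n = 0.75 × 1678 = 1260 kN.

1260 kN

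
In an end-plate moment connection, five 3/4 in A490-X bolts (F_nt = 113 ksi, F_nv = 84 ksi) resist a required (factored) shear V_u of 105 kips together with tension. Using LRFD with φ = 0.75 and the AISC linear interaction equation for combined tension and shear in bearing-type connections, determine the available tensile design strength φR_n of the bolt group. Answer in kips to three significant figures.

102 kips

A_b = π·0.75²/4 = 0.4418 in²; f_rv = 105 / (5 × 0.4418) = 47.53 ksi.
F'_nt = 1.3 F_nt − (F_nt / φF_nv) f_rv = 1.3·113 − (113/(0.75·84))·47.53 = 61.64 ksi, capped at F_nt → F'_nt = 61.64 ksi.
R_n = F'_nt · A_b · n = 61.64 × 0.4418 × 5 = 136.2 kips.
Design strength φR_n = 0.75 × 136.2 = 102 kips.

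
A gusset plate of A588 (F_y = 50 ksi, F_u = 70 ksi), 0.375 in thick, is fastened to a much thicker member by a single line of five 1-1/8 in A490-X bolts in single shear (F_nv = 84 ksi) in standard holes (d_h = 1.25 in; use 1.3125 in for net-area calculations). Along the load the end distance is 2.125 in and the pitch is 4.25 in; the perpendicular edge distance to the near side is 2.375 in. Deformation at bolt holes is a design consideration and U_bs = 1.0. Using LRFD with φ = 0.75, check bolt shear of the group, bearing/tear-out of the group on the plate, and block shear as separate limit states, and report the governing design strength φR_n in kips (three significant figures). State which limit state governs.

Bolt shear: A_b = π·1.125²/4 = 0.994 in²; R_n = 84 × 0.994 × 5 × 1 = 417.5 kips → 0.75 × 417.5 = 313 kips.
Bearing: edge l_c = 1.5, r_n = 47.25 kips; interior l_c = 3, r_n = 70.88 kips; R_n = 47.25 + 4·70.88 = 330.8 kips → 248 kips.
Block shear: A_gv = 7.172, A_nv = 4.957, A_nt = 0.6445 in²; R_n = min(0.6F_uA_nv, 0.6F_yA_gv) + U_bs·F_u·A_nt = 253.3 kips → 190 kips.
Block shear governs: 190 kips.

190 kips (block shear governs)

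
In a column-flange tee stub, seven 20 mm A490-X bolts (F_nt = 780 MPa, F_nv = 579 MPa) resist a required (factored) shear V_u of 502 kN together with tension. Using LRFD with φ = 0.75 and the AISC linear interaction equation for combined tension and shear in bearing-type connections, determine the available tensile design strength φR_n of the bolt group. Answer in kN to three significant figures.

996 kN

A_b = π·20²/4 = 314.2 mm²; f_rv = 502 × 1000 / (7 × 314.2) = 228.3 MPa.
F'_nt = 1.3 F_nt − (F_nt / φF_nv) f_rv = 1.3·780 − (780/(0.75·579))·228.3 = 604 MPa, capped at F_nt → F'_nt = 604 MPa.
R_n = F'_nt · A_b · n = 604 × 314.2 × 7 / 1000 = 1328 kN.
Design strength φR_n = 0.75 × 1328 = 996 kN.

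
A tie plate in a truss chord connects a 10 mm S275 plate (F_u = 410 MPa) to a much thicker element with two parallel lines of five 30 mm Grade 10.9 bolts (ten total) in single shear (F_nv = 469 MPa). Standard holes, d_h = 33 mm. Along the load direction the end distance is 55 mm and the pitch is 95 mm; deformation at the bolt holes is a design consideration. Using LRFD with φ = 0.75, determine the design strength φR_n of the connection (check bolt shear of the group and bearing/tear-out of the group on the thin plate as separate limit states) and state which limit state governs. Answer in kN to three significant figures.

Bolt shear: A_b = π·30²/4 = 706.9 mm²; R_n = 469 × 706.9 × 10 × 1 / 1000 = 3315 kN → 0.75 × 3315 = 2490 kN.
Bearing (1.2 l_c t F_u ≤ 2.4 d t F_u): upper limit = 2.4·30·10·410 / 1000 = 295.2 kN.
  Edge l_c = 55 − 33/2 = 38.5 → r_n = 189.4 kN; interior l_c = 95 − 33 = 62 → r_n = 295.2 kN.
  R_n,bearing = 2·189.4 + 8·295.2 = 2740 kN → 0.75 × 2740 = 2060 kN.
Bearing governs: 2060 kN.

2060 kN (bearing governs)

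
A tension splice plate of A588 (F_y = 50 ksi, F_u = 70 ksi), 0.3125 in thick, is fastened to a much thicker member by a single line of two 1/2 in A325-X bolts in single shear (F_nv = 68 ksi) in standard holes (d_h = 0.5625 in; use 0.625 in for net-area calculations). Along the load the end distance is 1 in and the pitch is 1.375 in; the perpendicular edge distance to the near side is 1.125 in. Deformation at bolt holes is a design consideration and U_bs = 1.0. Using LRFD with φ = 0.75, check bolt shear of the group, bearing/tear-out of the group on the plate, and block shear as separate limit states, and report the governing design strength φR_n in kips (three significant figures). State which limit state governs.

20 kips (bolt shear governs)

Bolt shear: A_b = π·0.5²/4 = 0.1963 in²; R_n = 68 × 0.1963 × 2 × 1 = 26.7 kips → 0.75 × 26.7 = 20 kips.
Bearing: edge l_c = 0.7188, r_n = 18.87 kips; interior l_c = 0.8125, r_n = 21.33 kips; R_n = 18.87 + 1·21.33 = 40.2 kips → 30.1 kips.
Block shear: A_gv = 0.7422, A_nv = 0.4492, A_nt = 0.2539 in²; R_n = min(0.6F_uA_nv, 0.6F_yA_gv) + U_bs·F_u·A_nt = 36.64 kips → 27.5 kips.
Bolt shear governs: 20 kips.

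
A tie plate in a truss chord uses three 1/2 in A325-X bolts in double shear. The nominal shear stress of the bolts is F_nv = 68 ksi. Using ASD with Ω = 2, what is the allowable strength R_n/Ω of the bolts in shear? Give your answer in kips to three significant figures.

40.1 kips

A_b = π × 0.5² / 4 = 0.1963 in².
R_n = F_nv · A_b · n · n_s = 68 × 0.1963 × 3 × 2 = 80.11 kips.
Allowable strength R_n/Ω = 80.11 / 2 = 40.1 kips.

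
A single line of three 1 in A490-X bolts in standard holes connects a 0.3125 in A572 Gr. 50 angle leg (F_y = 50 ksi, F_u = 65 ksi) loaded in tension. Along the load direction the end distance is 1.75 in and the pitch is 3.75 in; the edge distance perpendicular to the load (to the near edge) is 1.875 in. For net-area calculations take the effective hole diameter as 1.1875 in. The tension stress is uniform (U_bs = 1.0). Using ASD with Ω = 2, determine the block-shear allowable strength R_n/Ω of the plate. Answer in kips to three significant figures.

51.3 kips

Shear plane L_v = 1.75 + 2·3.75 = 9.25 in; A_gv = 9.25 × 0.3125 = 2.891 in².
A_nv = (9.25 − 2.5·1.1875) × 0.3125 = 1.963 in².
A_nt = (1.875 − 0.5·1.1875) × 0.3125 = 0.4004 in².
0.6 F_u A_nv = 76.55 kips; 0.6 F_y A_gv = 86.72 kips → shear rupture governs the shear term.
R_n = 76.55 + 1.0 × 65 × 0.4004 = 102.6 kips.
Allowable strength R_n/Ω = 102.6 / 2 = 51.3 kips.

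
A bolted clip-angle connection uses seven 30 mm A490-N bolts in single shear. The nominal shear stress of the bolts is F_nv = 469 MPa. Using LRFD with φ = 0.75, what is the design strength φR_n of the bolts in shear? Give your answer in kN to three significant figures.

1740 kN

A_b = π × 30² / 4 = 706.9 mm².
R_n = F_nv · A_b · n · n_s = 469 × 706.9 × 7 × 1 / 1000 = 2321 kN.
Design strength φR_n = 0.75 × 2321 = 1740 kN.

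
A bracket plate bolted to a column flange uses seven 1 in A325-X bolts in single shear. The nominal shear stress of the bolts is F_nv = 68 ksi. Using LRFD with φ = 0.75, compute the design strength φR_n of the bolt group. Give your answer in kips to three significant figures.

A_b = π × 1² / 4 = 0.7854 in².
R_n = F_nv · A_b · n · n_s = 68 × 0.7854 × 7 × 1 = 373.8 kips.
Design strength φR_n = 0.75 × 373.8 = 280 kips.

280 kips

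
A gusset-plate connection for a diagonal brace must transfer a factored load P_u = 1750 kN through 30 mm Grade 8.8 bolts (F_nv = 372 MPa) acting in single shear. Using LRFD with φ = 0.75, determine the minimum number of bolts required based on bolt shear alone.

9 bolts

A_b = π·30²/4 = 706.9 mm².
Per-bolt design strength φR_n = 0.75 × 372 × 706.9 × 1 / 1000 = 197.2 kN.
n ≥ 1750 / 197.2 = 8.874 → use 9 bolts.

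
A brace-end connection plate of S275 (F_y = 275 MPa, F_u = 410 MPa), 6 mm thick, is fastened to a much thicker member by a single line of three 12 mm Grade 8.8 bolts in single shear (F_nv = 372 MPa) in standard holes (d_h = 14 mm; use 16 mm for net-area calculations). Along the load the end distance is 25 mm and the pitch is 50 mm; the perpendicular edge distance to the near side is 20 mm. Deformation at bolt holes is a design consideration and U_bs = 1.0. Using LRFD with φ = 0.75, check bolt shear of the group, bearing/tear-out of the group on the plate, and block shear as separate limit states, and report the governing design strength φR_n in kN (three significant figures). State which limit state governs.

94.7 kN (bolt shear governs)

Bolt shear: A_b = π·12²/4 = 113.1 mm²; R_n = 372 × 113.1 × 3 × 1 / 1000 = 126.2 kN → 0.75 × 126.2 = 94.7 kN.
Bearing: edge l_c = 18, r_n = 53.14 kN; interior l_c = 36, r_n = 70.85 kN; R_n = 53.14 + 2·70.85 = 194.8 kN → 146 kN.
Block shear: A_gv = 750, A_nv = 510, A_nt = 72 mm²; R_n = min(0.6F_uA_nv, 0.6F_yA_gv) + U_bs·F_u·A_nt = 153.3 kN → 115 kN.
Bolt shear governs: 94.7 kN.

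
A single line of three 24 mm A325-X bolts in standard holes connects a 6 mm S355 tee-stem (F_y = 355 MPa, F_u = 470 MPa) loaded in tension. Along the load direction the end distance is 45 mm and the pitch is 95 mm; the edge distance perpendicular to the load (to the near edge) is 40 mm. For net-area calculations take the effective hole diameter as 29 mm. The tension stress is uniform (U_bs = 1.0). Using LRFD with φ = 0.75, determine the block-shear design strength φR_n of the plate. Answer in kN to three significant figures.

Shear plane L_v = 45 + 2·95 = 235 mm; A_gv = 235 × 6 = 1410 mm².
A_nv = (235 − 2.5·29) × 6 = 975 mm².
A_nt = (40 − 0.5·29) × 6 = 153 mm².
0.6 F_u A_nv = 274.9 kN; 0.6 F_y A_gv = 300.3 kN → shear rupture governs the shear term.
R_n = 274.9 + 1.0 × 470 × 153 / 1000 = 346.9 kN.
Design strength φR_n = 0.75 × 346.9 = 260 kN.

260 kN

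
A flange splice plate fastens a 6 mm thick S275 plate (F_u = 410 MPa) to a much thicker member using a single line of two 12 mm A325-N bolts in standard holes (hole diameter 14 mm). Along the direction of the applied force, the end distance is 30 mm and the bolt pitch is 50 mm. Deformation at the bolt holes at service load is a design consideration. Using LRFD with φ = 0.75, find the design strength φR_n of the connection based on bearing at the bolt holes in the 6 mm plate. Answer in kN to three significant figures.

104 kN

Per bolt r_n = 1.2 l_c t F_u ≤ 2.4 d t F_u; upper limit = 2.4 × 12 × 6 × 410 / 1000 = 70.85 kN.
Edge bolt: l_c = 30 − 14/2 = 23 mm → 1.2 × 23 × 6 × 410 / 1000 = 67.9 → r_n = 67.9 kN.
Interior bolts: l_c = 50 − 14 = 36 mm → 1.2 × 36 × 6 × 410 / 1000 = 106.3 → r_n = 70.85 kN.
R_n = 1 × 67.9 + 1 × 70.85 = 138.7 kN.
Design strength φR_n = 0.75 × 138.7 = 104 kN.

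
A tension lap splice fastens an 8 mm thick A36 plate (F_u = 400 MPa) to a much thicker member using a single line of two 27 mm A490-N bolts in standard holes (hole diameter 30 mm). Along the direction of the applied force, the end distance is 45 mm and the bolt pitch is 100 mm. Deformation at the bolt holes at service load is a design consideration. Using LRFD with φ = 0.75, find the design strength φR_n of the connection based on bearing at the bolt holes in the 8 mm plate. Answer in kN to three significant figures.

242 kN

Per bolt r_n = 1.2 l_c t F_u ≤ 2.4 d t F_u; upper limit = 2.4 × 27 × 8 × 400 / 1000 = 207.4 kN.
Edge bolt: l_c = 45 − 30/2 = 30 mm → 1.2 × 30 × 8 × 400 / 1000 = 115.2 → r_n = 115.2 kN.
Interior bolts: l_c = 100 − 30 = 70 mm → 1.2 × 70 × 8 × 400 / 1000 = 268.8 → r_n = 207.4 kN.
R_n = 1 × 115.2 + 1 × 207.4 = 322.6 kN.
Design strength φR_n = 0.75 × 322.6 = 242 kN.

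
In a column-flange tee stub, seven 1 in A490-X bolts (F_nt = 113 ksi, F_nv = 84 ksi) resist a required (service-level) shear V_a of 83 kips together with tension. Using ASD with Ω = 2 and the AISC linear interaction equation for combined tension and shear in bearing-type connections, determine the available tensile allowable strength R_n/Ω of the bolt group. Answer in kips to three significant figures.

292 kips

A_b = π·1²/4 = 0.7854 in²; f_rv = 83 / (7 × 0.7854) = 15.1 ksi.
F'_nt = 1.3 F_nt − (Ω F_nt / F_nv) f_rv = 1.3·113 − (2·113/84)·15.1 = 106.3 ksi, capped at F_nt → F'_nt = 106.3 ksi.
R_n = F'_nt · A_b · n = 106.3 × 0.7854 × 7 = 584.3 kips.
Allowable strength R_n/Ω = 584.3 / 2 = 292 kips.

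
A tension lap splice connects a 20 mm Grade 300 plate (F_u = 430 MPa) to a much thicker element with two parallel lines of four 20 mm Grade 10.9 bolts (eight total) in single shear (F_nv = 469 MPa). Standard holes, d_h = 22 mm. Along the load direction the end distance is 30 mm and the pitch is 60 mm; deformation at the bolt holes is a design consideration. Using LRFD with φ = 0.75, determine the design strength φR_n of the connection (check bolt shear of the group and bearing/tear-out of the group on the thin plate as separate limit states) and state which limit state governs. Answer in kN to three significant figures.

884 kN (bolt shear governs)

Bolt shear: A_b = π·20²/4 = 314.2 mm²; R_n = 469 × 314.2 × 8 × 1 / 1000 = 1179 kN → 0.75 × 1179 = 884 kN.
Bearing (1.2 l_c t F_u ≤ 2.4 d t F_u): upper limit = 2.4·20·20·430 / 1000 = 412.8 kN.
  Edge l_c = 30 − 22/2 = 19 → r_n = 196.1 kN; interior l_c = 60 − 22 = 38 → r_n = 392.2 kN.
  R_n,bearing = 2·196.1 + 6·392.2 = 2745 kN → 0.75 × 2745 = 2060 kN.
Bolt shear governs: 884 kN.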